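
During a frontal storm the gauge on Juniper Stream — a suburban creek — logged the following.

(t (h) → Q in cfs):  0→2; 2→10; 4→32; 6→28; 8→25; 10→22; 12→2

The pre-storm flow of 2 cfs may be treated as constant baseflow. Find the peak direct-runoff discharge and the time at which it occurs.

Q_p = 30.0 cfs at t = 4 h

Subtracting baseflow gives direct-runoff ordinates: 0.0, 8.0, 30.0, 26.0, 23.0, 20.0, 0.0 cfs.
The maximum is 30.0 cfs, occurring at the reading for t = 4 h.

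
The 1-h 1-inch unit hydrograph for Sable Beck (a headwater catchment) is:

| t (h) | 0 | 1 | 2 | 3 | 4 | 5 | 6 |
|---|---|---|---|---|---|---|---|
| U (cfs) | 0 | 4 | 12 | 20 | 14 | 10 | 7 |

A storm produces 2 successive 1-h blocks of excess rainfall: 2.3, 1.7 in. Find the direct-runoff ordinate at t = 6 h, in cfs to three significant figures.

Q ≈ 33.1 cfs

By discrete convolution, Q_j = Σ (P_i / 1 in) · U_{j−i}.
At t = 6 h (j=6): Q = (2.3/1)·7 + (1.7/1)·10 = 33.1 cfs.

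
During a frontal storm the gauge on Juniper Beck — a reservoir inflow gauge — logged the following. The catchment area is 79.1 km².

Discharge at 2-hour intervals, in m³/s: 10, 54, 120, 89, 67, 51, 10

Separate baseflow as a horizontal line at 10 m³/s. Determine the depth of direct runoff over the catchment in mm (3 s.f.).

Direct runoff: 0.0, 44.0, 110.0, 79.0, 57.0, 41.0, 0.0 m³/s; ΣQ_DR = 331.0 m³/s.
V = ΣQ_DR · Δt = 331.0 × 7200 s = 2.383 × 10^6 m³.
Over A = 79.1 km², depth = V / A = 30.1 mm.

d ≈ 30.1 mm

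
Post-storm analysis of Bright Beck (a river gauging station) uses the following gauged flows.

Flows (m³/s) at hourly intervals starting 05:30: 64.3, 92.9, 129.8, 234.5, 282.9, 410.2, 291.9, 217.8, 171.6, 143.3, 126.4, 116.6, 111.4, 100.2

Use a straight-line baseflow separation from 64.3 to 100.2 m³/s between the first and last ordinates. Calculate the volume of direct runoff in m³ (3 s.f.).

Direct-runoff ordinates (Q − Q_b): 0.00, 25.84, 59.98, 161.92, 207.55, 332.09, 211.03, 134.17, 85.21, 54.15, 34.48, 21.92, 13.96, 0.00 m³/s.
ΣQ_DR = 1342 m³/s.
With Δt = 1 h = 3600 s, V = ΣQ_DR · Δt = 1342 × 3600 = 4.83 × 10^6 m³.

V ≈ 4.83 × 10^6 m³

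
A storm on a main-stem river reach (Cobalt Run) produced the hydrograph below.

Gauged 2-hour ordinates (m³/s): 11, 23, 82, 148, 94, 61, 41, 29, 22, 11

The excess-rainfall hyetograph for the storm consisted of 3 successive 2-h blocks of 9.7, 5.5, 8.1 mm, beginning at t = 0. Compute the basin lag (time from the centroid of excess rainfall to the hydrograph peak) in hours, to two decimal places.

t_L ≈ 3.14 h

Centroid of excess rainfall: t_c = Σ P_i·t̄_i / ΣP_i = 2.8627 h (block centres at 1, 3, 5 h).
Hydrograph peak occurs at t = 6 h, so basin lag t_L = 6 − 2.8627 = 3.14 h.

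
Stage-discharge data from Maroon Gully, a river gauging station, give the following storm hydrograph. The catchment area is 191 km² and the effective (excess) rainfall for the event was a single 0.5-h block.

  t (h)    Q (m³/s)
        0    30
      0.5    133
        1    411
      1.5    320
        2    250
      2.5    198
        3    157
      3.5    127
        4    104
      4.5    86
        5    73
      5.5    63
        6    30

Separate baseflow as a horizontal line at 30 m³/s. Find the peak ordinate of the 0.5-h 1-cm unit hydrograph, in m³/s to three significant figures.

U_p ≈ 254 m³/s

Direct runoff: 0.0, 103.0, 381.0, 290.0, 220.0, 168.0, 127.0, 97.0, 74.0, 56.0, 43.0, 33.0, 0.0 m³/s; ΣQ_DR = 1592 m³/s, peak = 381.0 m³/s.
Runoff depth d = ΣQ_DR·Δt / A = 1592 × 1800 / (191 km²) = 15.00 mm.
The 1-cm UH is the DRH scaled by (10 mm)/d, so U_p = 381.0 × 10/15.00 = 254 m³/s.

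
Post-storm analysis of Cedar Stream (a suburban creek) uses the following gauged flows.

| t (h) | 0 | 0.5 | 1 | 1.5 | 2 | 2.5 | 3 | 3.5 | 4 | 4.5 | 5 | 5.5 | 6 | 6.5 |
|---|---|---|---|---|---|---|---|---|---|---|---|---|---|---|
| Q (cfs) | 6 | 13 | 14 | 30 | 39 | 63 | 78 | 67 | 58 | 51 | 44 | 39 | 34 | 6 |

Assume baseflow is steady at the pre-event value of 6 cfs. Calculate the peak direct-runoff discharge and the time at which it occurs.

Subtracting baseflow gives direct-runoff ordinates: 0.0, 7.0, 8.0, 24.0, 33.0, 57.0, 72.0, 61.0, 52.0, 45.0, 38.0, 33.0, 28.0, 0.0 cfs.
The maximum is 72.0 cfs, occurring at the reading for t = 3 h.

Q_p = 72.0 cfs at t = 3 h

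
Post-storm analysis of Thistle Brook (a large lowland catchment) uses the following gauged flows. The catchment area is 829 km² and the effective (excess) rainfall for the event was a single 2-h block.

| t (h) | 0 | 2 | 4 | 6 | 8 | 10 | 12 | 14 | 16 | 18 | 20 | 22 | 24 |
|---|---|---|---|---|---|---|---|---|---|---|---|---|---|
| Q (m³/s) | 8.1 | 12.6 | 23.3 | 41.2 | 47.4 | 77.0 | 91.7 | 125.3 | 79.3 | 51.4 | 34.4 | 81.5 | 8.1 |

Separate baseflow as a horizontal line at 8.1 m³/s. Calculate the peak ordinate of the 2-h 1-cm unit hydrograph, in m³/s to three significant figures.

Direct runoff: 0.0, 4.5, 15.2, 33.1, 39.3, 68.9, 83.6, 117.2, 71.2, 43.3, 26.3, 73.4, 0.0 m³/s; ΣQ_DR = 576.0 m³/s, peak = 117.2 m³/s.
Runoff depth d = ΣQ_DR·Δt / A = 576.0 × 7200 / (829 km²) = 5.003 mm.
The 1-cm UH is the DRH scaled by (10 mm)/d, so U_p = 117.2 × 10/5.003 = 234 m³/s.

U_p ≈ 234 m³/s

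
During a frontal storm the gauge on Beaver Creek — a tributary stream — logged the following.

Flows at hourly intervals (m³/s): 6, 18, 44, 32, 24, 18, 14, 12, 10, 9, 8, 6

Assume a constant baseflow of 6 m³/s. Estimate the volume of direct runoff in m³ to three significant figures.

Direct-runoff ordinates (Q − Q_b): 0.0, 12.0, 38.0, 26.0, 18.0, 12.0, 8.0, 6.0, 4.0, 3.0, 2.0, 0.0 m³/s.
ΣQ_DR = 129.0 m³/s.
With Δt = 1 h = 3600 s, V = ΣQ_DR · Δt = 129.0 × 3600 = 4.64 × 10^5 m³.

V ≈ 4.64 × 10^5 m³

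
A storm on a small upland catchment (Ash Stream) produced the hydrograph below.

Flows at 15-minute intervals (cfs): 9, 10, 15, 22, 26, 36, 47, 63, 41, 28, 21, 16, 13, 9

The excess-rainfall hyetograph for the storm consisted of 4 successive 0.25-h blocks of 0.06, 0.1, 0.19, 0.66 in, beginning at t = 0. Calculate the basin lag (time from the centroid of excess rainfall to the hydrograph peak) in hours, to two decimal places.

t_L ≈ 1.02 h

Centroid of excess rainfall: t_c = Σ P_i·t̄_i / ΣP_i = 0.7339 h (block centres at 0.125, 0.375, 0.625, 0.875 h).
Hydrograph peak occurs at t = 1.75 h, so basin lag t_L = 1.75 − 0.7339 = 1.02 h.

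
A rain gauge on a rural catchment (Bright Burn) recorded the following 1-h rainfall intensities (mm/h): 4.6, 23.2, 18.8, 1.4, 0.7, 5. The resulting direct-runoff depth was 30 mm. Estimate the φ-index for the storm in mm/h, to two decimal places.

φ ≈ 6.00 mm/h

Only the 2 blocks with intensity above φ contribute runoff: 23.2, 18.8 mm/h.
Σ(I−φ)·Δt = d  ⇒  (23.2+18.8 − 2φ)·1 = 30
φ = (42.00 − 30/1) / 2 = 6.00 mm/h.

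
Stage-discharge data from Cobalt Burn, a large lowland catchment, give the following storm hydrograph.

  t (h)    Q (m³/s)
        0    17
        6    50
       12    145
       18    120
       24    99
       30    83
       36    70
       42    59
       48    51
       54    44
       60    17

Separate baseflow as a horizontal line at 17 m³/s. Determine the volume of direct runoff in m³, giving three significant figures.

V ≈ 1.23 × 10^7 m³

Direct-runoff ordinates (Q − Q_b): 0.0, 33.0, 128.0, 103.0, 82.0, 66.0, 53.0, 42.0, 34.0, 27.0, 0.0 m³/s.
ΣQ_DR = 568.0 m³/s.
With Δt = 6 h = 21600 s, V = ΣQ_DR · Δt = 568.0 × 21600 = 1.23 × 10^7 m³.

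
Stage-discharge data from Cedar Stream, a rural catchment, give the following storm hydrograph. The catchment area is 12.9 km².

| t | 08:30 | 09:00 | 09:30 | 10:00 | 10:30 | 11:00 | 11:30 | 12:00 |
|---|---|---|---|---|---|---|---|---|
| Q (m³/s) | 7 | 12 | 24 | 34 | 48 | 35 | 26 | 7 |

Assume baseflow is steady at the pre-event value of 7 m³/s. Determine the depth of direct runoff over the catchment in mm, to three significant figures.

Direct runoff: 0.0, 5.0, 17.0, 27.0, 41.0, 28.0, 19.0, 0.0 m³/s; ΣQ_DR = 137.0 m³/s.
V = ΣQ_DR · Δt = 137.0 × 1800 s = 2.466 × 10^5 m³.
Over A = 12.9 km², depth = V / A = 19.1 mm.

d ≈ 19.1 mm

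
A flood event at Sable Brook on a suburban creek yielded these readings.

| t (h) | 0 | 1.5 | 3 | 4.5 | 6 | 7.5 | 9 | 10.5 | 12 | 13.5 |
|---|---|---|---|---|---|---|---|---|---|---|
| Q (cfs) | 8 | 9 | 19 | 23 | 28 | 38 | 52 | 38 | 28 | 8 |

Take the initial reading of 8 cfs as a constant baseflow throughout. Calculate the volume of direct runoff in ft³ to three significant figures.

V ≈ 9.23 × 10^5 ft³

Direct-runoff ordinates (Q − Q_b): 0.0, 1.0, 11.0, 15.0, 20.0, 30.0, 44.0, 30.0, 20.0, 0.0 cfs.
ΣQ_DR = 171.0 cfs.
With Δt = 1.5 h = 5400 s, V = ΣQ_DR · Δt = 171.0 × 5400 = 9.23 × 10^5 ft³.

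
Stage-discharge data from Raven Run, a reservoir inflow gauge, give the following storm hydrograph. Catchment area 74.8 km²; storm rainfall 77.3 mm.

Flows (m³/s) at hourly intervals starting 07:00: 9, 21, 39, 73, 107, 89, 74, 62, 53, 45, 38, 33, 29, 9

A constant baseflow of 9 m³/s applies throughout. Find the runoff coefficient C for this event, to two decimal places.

C ≈ 0.35

ΣQ_DR = 555.0 m³/s; V = ΣQ_DR·Δt = 1.998 × 10^6 m³.
Runoff depth d = V / A = 26.71 mm.
C = d / P = 26.71 / 77.3 = 0.35.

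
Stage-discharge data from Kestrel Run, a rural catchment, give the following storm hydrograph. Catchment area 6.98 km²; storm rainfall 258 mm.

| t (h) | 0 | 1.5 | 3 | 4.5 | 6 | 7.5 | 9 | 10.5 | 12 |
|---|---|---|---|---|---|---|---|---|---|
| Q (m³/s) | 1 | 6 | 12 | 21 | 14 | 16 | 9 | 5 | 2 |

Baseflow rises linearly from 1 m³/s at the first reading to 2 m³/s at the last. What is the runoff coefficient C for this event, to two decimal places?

ΣQ_DR = 72.50 m³/s; V = ΣQ_DR·Δt = 3.915 × 10^5 m³.
Runoff depth d = V / A = 56.09 mm.
C = d / P = 56.09 / 258 = 0.22.

C ≈ 0.22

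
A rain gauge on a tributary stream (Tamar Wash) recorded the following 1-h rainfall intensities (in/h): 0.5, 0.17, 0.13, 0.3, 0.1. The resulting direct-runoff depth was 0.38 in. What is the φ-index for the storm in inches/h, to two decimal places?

φ ≈ 0.21 in/h

Only the 2 blocks with intensity above φ contribute runoff: 0.5, 0.3 in/h.
Σ(I−φ)·Δt = d  ⇒  (0.5+0.3 − 2φ)·1 = 0.38
φ = (0.8000 − 0.38/1) / 2 = 0.21 in/h.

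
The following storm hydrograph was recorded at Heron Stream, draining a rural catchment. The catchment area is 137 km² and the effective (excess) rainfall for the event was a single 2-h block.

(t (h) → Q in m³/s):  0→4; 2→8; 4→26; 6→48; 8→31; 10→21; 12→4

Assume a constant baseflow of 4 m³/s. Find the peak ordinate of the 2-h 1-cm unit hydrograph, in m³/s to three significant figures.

Direct runoff: 0.0, 4.0, 22.0, 44.0, 27.0, 17.0, 0.0 m³/s; ΣQ_DR = 114.0 m³/s, peak = 44.0 m³/s.
Runoff depth d = ΣQ_DR·Δt / A = 114.0 × 7200 / (137 km²) = 5.991 mm.
The 1-cm UH is the DRH scaled by (10 mm)/d, so U_p = 44.0 × 10/5.991 = 73.4 m³/s.

U_p ≈ 73.4 m³/s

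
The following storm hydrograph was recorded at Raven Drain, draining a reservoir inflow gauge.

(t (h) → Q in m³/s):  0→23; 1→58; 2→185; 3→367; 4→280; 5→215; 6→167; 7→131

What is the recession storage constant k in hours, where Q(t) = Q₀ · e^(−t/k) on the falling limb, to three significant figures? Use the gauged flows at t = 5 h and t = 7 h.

k ≈ 4.04 h

On the falling limb, Q drops from 215 to 131 m³/s between t = 5 h and t = 7 h (Δt = 2 h).
k = −Δt / ln(Q₂/Q₁) = −2 / ln(131/215) = 4.04 h.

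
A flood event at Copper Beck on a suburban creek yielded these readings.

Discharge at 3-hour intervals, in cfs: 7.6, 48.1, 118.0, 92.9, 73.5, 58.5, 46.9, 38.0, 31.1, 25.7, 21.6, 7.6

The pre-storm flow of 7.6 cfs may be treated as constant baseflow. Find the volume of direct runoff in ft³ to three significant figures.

Direct-runoff ordinates (Q − Q_b): 0.0, 40.5, 110.4, 85.3, 65.9, 50.9, 39.3, 30.4, 23.5, 18.1, 14.0, 0.0 cfs.
ΣQ_DR = 478.3 cfs.
With Δt = 3 h = 10800 s, V = ΣQ_DR · Δt = 478.3 × 10800 = 5.17 × 10^6 ft³.

V ≈ 5.17 × 10^6 ft³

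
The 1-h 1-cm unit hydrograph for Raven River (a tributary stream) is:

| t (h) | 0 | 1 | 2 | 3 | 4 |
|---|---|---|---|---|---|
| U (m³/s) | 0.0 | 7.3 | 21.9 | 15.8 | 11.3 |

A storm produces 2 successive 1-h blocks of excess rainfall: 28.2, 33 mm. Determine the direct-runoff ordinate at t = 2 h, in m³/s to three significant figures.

By discrete convolution, Q_j = Σ (P_i / 10 mm) · U_{j−i}.
At t = 2 h (j=2): Q = (28.2/10)·21.9 + (33/10)·7.3 = 85.8 m³/s.

Q ≈ 85.8 m³/s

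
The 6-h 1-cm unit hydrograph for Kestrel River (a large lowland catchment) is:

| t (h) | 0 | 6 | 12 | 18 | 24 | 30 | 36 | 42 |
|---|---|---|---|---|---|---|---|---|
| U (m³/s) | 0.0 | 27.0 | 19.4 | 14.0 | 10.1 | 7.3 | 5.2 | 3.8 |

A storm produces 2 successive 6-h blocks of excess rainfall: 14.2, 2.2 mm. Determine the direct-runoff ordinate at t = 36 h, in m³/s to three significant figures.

By discrete convolution, Q_j = Σ (P_i / 10 mm) · U_{j−i}.
At t = 36 h (j=6): Q = (14.2/10)·5.2 + (2.2/10)·7.3 = 8.99 m³/s.

Q ≈ 8.99 m³/s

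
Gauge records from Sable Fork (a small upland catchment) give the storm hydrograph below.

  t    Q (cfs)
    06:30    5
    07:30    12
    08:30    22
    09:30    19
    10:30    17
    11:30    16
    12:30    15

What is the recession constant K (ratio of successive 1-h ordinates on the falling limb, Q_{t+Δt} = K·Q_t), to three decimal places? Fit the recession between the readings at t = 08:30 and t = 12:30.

Using the recession-limb readings at t = 08:30 and t = 12:30: Q falls from 22 to 15 cfs over 4 intervals.
K = (Q₂/Q₁)^(1/4) = (15/22)^(1/4) = 0.909.

K ≈ 0.909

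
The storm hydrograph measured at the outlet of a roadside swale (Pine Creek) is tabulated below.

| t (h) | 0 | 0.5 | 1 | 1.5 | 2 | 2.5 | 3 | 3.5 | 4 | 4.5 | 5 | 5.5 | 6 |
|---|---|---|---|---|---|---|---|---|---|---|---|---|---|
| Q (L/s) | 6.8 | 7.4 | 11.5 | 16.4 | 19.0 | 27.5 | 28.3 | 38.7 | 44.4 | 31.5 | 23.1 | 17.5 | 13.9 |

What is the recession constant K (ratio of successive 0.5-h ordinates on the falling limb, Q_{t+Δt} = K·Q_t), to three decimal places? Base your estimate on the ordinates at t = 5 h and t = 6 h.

Using the recession-limb readings at t = 5 h and t = 6 h: Q falls from 23.1 to 13.9 L/s over 2 intervals.
K = (Q₂/Q₁)^(1/2) = (13.9/23.1)^(1/2) = 0.776.

K ≈ 0.776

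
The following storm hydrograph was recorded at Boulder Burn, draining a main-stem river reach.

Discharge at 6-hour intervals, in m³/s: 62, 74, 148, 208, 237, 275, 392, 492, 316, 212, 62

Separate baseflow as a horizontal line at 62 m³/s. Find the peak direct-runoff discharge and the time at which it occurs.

Subtracting baseflow gives direct-runoff ordinates: 0.0, 12.0, 86.0, 146.0, 175.0, 213.0, 330.0, 430.0, 254.0, 150.0, 0.0 m³/s.
The maximum is 430.0 m³/s, occurring at the reading for t = 42 h.

Q_p = 430.0 m³/s at t = 42 h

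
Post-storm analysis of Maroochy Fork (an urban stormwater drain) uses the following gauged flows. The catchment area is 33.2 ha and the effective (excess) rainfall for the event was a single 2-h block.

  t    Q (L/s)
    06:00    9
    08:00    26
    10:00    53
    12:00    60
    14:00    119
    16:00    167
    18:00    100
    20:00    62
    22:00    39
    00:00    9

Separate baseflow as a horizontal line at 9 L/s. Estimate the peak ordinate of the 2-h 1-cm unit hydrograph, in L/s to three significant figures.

U_p ≈ 132 L/s

Direct runoff: 0.0, 17.0, 44.0, 51.0, 110.0, 158.0, 91.0, 53.0, 30.0, 0.0 L/s; ΣQ_DR = 554.0 L/s, peak = 158.0 L/s.
Runoff depth d = ΣQ_DR·Δt / A = 554.0 × 7200 / (33.2 ha) = 12.01 mm.
The 1-cm UH is the DRH scaled by (10 mm)/d, so U_p = 158.0 × 10/12.01 = 132 L/s.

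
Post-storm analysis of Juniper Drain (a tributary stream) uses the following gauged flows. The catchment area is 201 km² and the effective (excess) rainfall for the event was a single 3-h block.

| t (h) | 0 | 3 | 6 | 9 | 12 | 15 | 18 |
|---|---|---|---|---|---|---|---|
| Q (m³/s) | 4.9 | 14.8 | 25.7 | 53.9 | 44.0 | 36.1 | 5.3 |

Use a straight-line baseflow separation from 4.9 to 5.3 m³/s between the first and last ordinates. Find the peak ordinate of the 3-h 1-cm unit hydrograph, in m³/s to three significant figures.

U_p ≈ 61.0 m³/s

Direct runoff: 0.00, 9.83, 20.67, 48.80, 38.83, 30.87, 0.00 m³/s; ΣQ_DR = 149.0 m³/s, peak = 48.80 m³/s.
Runoff depth d = ΣQ_DR·Δt / A = 149.0 × 10800 / (201 km²) = 8.006 mm.
The 1-cm UH is the DRH scaled by (10 mm)/d, so U_p = 48.80 × 10/8.006 = 61.0 m³/s.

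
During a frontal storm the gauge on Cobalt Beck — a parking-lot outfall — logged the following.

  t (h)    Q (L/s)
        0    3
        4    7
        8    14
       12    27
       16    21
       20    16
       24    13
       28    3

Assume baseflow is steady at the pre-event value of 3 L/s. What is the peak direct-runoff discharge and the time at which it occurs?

Subtracting baseflow gives direct-runoff ordinates: 0.0, 4.0, 11.0, 24.0, 18.0, 13.0, 10.0, 0.0 L/s.
The maximum is 24.0 L/s, occurring at the reading for t = 12 h.

Q_p = 24.0 L/s at t = 12 h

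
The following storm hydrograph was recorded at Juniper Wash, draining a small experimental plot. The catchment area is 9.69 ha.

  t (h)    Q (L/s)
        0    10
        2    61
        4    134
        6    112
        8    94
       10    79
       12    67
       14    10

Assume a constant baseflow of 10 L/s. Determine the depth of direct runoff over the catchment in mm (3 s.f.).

Direct runoff: 0.0, 51.0, 124.0, 102.0, 84.0, 69.0, 57.0, 0.0 L/s; ΣQ_DR = 487.0 L/s.
V = ΣQ_DR · Δt = 487.0 × 7200 s = 3.506 × 10^6 L.
Over A = 9.69 ha, depth = V / A = 36.2 mm.

d ≈ 36.2 mm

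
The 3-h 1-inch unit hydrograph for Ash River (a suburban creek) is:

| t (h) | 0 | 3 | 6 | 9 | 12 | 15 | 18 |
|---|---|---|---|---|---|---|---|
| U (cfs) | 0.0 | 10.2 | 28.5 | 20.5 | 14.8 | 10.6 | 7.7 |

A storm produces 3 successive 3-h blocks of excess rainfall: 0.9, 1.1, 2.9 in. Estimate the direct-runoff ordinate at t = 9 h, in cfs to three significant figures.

Q ≈ 79.4 cfs

By discrete convolution, Q_j = Σ (P_i / 1 in) · U_{j−i}.
At t = 9 h (j=3): Q = (0.9/1)·20.5 + (1.1/1)·28.5 + (2.9/1)·10.2 = 79.4 cfs.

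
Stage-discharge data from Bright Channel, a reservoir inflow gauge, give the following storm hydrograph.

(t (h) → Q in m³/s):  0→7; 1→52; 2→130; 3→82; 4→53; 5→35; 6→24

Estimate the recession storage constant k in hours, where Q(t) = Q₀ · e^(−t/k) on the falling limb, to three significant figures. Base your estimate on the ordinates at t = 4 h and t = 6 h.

On the falling limb, Q drops from 53 to 24 m³/s between t = 4 h and t = 6 h (Δt = 2 h).
k = −Δt / ln(Q₂/Q₁) = −2 / ln(24/53) = 2.52 h.

k ≈ 2.52 h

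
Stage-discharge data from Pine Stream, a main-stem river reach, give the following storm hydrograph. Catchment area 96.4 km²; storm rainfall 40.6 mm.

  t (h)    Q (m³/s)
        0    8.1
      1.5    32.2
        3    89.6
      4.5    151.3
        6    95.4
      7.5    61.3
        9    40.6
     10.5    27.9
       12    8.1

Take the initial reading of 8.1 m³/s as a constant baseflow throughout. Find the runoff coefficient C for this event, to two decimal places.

C ≈ 0.61

ΣQ_DR = 441.6 m³/s; V = ΣQ_DR·Δt = 2.385 × 10^6 m³.
Runoff depth d = V / A = 24.74 mm.
C = d / P = 24.74 / 40.6 = 0.61.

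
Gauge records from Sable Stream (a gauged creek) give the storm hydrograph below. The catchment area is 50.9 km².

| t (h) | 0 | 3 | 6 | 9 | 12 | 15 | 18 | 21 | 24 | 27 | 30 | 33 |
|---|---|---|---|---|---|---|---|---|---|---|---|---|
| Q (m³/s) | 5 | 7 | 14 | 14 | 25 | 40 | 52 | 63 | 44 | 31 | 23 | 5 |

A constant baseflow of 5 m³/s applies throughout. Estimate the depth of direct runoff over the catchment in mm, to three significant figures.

Direct runoff: 0.0, 2.0, 9.0, 9.0, 20.0, 35.0, 47.0, 58.0, 39.0, 26.0, 18.0, 0.0 m³/s; ΣQ_DR = 263.0 m³/s.
V = ΣQ_DR · Δt = 263.0 × 10800 s = 2.840 × 10^6 m³.
Over A = 50.9 km², depth = V / A = 55.8 mm.

d ≈ 55.8 mm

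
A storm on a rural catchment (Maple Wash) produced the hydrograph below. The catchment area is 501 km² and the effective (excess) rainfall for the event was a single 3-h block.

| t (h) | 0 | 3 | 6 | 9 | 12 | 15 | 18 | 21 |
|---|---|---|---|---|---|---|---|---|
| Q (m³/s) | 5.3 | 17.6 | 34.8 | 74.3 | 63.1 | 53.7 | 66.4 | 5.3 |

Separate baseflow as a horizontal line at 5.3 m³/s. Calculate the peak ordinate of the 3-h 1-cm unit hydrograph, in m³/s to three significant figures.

Direct runoff: 0.0, 12.3, 29.5, 69.0, 57.8, 48.4, 61.1, 0.0 m³/s; ΣQ_DR = 278.1 m³/s, peak = 69.0 m³/s.
Runoff depth d = ΣQ_DR·Δt / A = 278.1 × 10800 / (501 km²) = 5.995 mm.
The 1-cm UH is the DRH scaled by (10 mm)/d, so U_p = 69.0 × 10/5.995 = 115 m³/s.

U_p ≈ 115 m³/s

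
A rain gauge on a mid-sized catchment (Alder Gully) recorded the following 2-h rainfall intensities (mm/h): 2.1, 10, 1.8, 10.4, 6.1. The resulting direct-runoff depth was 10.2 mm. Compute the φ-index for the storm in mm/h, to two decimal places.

Only the 2 blocks with intensity above φ contribute runoff: 10, 10.4 mm/h.
Σ(I−φ)·Δt = d  ⇒  (10+10.4 − 2φ)·2 = 10.2
φ = (20.40 − 10.2/2) / 2 = 7.65 mm/h.

φ ≈ 7.65 mm/h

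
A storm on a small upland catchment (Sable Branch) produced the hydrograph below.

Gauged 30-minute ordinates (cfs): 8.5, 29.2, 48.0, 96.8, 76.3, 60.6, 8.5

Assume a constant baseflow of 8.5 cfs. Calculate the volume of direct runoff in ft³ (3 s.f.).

Direct-runoff ordinates (Q − Q_b): 0.0, 20.7, 39.5, 88.3, 67.8, 52.1, 0.0 cfs.
ΣQ_DR = 268.4 cfs.
With Δt = 0.5 h = 1800 s, V = ΣQ_DR · Δt = 268.4 × 1800 = 4.83 × 10^5 ft³.

V ≈ 4.83 × 10^5 ft³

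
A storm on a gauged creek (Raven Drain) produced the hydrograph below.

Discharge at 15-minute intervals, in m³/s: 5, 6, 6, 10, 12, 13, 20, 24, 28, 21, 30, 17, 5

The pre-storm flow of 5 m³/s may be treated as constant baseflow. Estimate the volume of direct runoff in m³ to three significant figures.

Direct-runoff ordinates (Q − Q_b): 0.0, 1.0, 1.0, 5.0, 7.0, 8.0, 15.0, 19.0, 23.0, 16.0, 25.0, 12.0, 0.0 m³/s.
ΣQ_DR = 132.0 m³/s.
With Δt = 0.25 h = 900 s, V = ΣQ_DR · Δt = 132.0 × 900 = 1.19 × 10^5 m³.

V ≈ 1.19 × 10^5 m³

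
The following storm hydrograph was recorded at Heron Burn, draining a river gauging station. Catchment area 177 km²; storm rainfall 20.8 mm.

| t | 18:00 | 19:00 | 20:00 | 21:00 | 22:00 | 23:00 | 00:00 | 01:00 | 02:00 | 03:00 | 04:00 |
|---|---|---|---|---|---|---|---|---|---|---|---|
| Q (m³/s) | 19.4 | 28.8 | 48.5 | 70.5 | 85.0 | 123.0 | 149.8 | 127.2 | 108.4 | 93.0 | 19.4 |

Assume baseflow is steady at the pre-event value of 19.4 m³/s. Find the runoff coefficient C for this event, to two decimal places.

ΣQ_DR = 659.6 m³/s; V = ΣQ_DR·Δt = 2.375 × 10^6 m³.
Runoff depth d = V / A = 13.42 mm.
C = d / P = 13.42 / 20.8 = 0.64.

C ≈ 0.64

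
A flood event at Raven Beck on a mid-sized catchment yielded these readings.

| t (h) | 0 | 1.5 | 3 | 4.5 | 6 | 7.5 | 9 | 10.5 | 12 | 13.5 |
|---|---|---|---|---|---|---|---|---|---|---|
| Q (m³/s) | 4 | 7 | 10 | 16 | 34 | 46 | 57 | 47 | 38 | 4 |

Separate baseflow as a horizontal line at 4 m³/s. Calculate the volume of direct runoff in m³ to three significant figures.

Direct-runoff ordinates (Q − Q_b): 0.0, 3.0, 6.0, 12.0, 30.0, 42.0, 53.0, 43.0, 34.0, 0.0 m³/s.
ΣQ_DR = 223.0 m³/s.
With Δt = 1.5 h = 5400 s, V = ΣQ_DR · Δt = 223.0 × 5400 = 1.20 × 10^6 m³.

V ≈ 1.20 × 10^6 m³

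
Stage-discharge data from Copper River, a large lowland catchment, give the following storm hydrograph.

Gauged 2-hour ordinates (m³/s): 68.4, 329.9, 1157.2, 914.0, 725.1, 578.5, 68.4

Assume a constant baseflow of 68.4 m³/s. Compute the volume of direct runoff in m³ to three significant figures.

V ≈ 2.42 × 10^7 m³

Direct-runoff ordinates (Q − Q_b): 0.0, 261.5, 1088.8, 845.6, 656.7, 510.1, 0.0 m³/s.
ΣQ_DR = 3363 m³/s.
With Δt = 2 h = 7200 s, V = ΣQ_DR · Δt = 3363 × 7200 = 2.42 × 10^7 m³.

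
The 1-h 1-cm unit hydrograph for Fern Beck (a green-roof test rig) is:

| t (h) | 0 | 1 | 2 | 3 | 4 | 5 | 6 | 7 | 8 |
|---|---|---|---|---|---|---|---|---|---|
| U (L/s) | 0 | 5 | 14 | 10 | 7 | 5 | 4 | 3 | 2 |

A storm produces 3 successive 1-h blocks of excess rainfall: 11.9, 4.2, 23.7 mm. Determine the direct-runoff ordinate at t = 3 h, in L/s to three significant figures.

Q ≈ 29.6 L/s

By discrete convolution, Q_j = Σ (P_i / 10 mm) · U_{j−i}.
At t = 3 h (j=3): Q = (11.9/10)·10 + (4.2/10)·14 + (23.7/10)·5 = 29.6 L/s.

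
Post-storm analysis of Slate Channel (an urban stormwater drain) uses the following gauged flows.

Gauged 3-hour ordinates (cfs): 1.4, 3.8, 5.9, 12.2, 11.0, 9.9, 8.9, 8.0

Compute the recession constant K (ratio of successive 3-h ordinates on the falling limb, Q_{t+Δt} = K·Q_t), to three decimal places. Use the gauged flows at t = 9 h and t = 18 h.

K ≈ 0.900

Using the recession-limb readings at t = 9 h and t = 18 h: Q falls from 12.2 to 8.9 cfs over 3 intervals.
K = (Q₂/Q₁)^(1/3) = (8.9/12.2)^(1/3) = 0.900.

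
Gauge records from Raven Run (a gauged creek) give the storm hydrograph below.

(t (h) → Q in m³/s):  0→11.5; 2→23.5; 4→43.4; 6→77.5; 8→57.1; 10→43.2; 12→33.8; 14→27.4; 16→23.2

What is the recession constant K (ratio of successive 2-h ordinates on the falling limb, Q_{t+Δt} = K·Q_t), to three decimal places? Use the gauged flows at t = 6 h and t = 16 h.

K ≈ 0.786

Using the recession-limb readings at t = 6 h and t = 16 h: Q falls from 77.5 to 23.2 m³/s over 5 intervals.
K = (Q₂/Q₁)^(1/5) = (23.2/77.5)^(1/5) = 0.786.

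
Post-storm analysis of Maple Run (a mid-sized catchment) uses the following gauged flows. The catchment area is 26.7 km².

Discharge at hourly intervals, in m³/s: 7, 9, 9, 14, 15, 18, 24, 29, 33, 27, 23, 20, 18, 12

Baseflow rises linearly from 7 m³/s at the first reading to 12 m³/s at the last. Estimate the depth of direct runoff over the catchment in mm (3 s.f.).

Direct runoff: 0.00, 1.62, 1.23, 5.85, 6.46, 9.08, 14.69, 19.31, 22.92, 16.54, 12.15, 8.77, 6.38, 0.00 m³/s; ΣQ_DR = 125.0 m³/s.
V = ΣQ_DR · Δt = 125.0 × 3600 s = 4.500 × 10^5 m³.
Over A = 26.7 km², depth = V / A = 16.9 mm.

d ≈ 16.9 mm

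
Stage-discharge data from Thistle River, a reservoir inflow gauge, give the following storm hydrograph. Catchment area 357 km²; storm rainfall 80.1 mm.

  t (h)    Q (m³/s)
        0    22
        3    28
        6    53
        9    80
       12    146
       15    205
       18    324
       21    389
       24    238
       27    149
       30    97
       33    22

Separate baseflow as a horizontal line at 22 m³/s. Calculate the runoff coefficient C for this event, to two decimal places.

ΣQ_DR = 1489 m³/s; V = ΣQ_DR·Δt = 1.608 × 10^7 m³.
Runoff depth d = V / A = 45.05 mm.
C = d / P = 45.05 / 80.1 = 0.56.

C ≈ 0.56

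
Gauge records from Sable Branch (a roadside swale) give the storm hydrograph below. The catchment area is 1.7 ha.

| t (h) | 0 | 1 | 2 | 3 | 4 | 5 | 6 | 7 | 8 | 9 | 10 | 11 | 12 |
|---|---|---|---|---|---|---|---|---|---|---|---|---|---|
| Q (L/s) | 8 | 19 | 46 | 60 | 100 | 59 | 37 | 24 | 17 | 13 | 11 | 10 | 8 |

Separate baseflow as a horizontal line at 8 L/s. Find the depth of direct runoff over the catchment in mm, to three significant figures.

d ≈ 65.2 mm

Direct runoff: 0.0, 11.0, 38.0, 52.0, 92.0, 51.0, 29.0, 16.0, 9.0, 5.0, 3.0, 2.0, 0.0 L/s; ΣQ_DR = 308.0 L/s.
V = ΣQ_DR · Δt = 308.0 × 3600 s = 1.109 × 10^6 L.
Over A = 1.7 ha, depth = V / A = 65.2 mm.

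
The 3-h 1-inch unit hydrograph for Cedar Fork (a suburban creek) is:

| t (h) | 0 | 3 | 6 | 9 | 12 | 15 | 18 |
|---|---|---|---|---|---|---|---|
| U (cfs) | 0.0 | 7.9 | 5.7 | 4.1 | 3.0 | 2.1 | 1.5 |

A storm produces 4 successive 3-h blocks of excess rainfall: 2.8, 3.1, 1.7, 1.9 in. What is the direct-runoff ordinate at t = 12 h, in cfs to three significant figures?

Q ≈ 45.8 cfs

By discrete convolution, Q_j = Σ (P_i / 1 in) · U_{j−i}.
At t = 12 h (j=4): Q = (2.8/1)·3.0 + (3.1/1)·4.1 + (1.7/1)·5.7 + (1.9/1)·7.9 = 45.8 cfs.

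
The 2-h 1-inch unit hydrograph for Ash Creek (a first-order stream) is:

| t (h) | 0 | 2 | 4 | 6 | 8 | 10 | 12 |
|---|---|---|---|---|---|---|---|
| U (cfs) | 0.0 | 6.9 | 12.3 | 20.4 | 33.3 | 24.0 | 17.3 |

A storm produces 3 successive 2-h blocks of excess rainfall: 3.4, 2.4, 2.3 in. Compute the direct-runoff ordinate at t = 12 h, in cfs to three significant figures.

Q ≈ 193 cfs

By discrete convolution, Q_j = Σ (P_i / 1 in) · U_{j−i}.
At t = 12 h (j=6): Q = (3.4/1)·17.3 + (2.4/1)·24.0 + (2.3/1)·33.3 = 193 cfs.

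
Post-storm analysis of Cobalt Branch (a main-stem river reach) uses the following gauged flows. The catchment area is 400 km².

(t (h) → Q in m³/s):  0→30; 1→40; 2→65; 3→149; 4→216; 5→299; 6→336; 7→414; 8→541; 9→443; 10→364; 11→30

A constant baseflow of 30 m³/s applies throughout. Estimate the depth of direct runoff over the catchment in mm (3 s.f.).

Direct runoff: 0.0, 10.0, 35.0, 119.0, 186.0, 269.0, 306.0, 384.0, 511.0, 413.0, 334.0, 0.0 m³/s; ΣQ_DR = 2567 m³/s.
V = ΣQ_DR · Δt = 2567 × 3600 s = 9.241 × 10^6 m³.
Over A = 400 km², depth = V / A = 23.1 mm.

d ≈ 23.1 mm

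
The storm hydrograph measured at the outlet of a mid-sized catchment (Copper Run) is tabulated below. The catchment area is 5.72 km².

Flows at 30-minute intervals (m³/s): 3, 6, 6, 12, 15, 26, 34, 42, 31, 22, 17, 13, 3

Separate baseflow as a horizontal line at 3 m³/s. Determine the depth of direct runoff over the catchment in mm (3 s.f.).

Direct runoff: 0.0, 3.0, 3.0, 9.0, 12.0, 23.0, 31.0, 39.0, 28.0, 19.0, 14.0, 10.0, 0.0 m³/s; ΣQ_DR = 191.0 m³/s.
V = ΣQ_DR · Δt = 191.0 × 1800 s = 3.438 × 10^5 m³.
Over A = 5.72 km², depth = V / A = 60.1 mm.

d ≈ 60.1 mm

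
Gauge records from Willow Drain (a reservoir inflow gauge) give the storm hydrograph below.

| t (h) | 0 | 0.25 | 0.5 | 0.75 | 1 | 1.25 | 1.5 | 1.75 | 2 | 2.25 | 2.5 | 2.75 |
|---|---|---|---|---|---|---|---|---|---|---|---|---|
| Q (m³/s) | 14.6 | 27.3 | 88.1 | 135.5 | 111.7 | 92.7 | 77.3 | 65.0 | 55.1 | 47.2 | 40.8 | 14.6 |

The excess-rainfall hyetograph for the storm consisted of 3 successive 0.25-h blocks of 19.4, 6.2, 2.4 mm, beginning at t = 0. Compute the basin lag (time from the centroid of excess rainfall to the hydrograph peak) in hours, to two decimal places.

Centroid of excess rainfall: t_c = Σ P_i·t̄_i / ΣP_i = 0.2232 h (block centres at 0.125, 0.375, 0.625 h).
Hydrograph peak occurs at t = 0.75 h, so basin lag t_L = 0.75 − 0.2232 = 0.53 h.

t_L ≈ 0.53 h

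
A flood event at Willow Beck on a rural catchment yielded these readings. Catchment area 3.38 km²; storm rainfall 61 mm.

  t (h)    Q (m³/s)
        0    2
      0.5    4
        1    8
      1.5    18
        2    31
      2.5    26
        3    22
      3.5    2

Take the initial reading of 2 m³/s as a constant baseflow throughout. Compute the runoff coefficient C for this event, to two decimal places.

ΣQ_DR = 97.00 m³/s; V = ΣQ_DR·Δt = 1.746 × 10^5 m³.
Runoff depth d = V / A = 51.66 mm.
C = d / P = 51.66 / 61 = 0.85.

C ≈ 0.85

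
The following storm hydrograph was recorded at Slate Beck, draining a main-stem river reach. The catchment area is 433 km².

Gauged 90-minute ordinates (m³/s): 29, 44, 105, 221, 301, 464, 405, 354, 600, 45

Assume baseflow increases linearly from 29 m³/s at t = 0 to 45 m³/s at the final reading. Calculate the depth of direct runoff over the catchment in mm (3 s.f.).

Direct runoff: 0.00, 13.22, 72.44, 186.67, 264.89, 426.11, 365.33, 312.56, 556.78, 0.00 m³/s; ΣQ_DR = 2198 m³/s.
V = ΣQ_DR · Δt = 2198 × 5400 s = 1.187 × 10^7 m³.
Over A = 433 km², depth = V / A = 27.4 mm.

d ≈ 27.4 mm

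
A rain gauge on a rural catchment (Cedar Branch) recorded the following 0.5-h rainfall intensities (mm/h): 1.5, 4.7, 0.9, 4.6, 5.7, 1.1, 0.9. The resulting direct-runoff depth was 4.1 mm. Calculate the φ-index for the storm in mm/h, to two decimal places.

φ ≈ 2.27 mm/h

Only the 3 blocks with intensity above φ contribute runoff: 4.7, 4.6, 5.7 mm/h.
Σ(I−φ)·Δt = d  ⇒  (4.7+4.6+5.7 − 3φ)·0.5 = 4.1
φ = (15.00 − 4.1/0.5) / 3 = 2.27 mm/h.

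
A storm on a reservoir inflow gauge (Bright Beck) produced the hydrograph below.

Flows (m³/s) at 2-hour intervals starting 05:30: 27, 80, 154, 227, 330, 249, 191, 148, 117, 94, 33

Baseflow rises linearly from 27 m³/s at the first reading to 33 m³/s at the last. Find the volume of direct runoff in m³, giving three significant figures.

V ≈ 9.50 × 10^6 m³

Direct-runoff ordinates (Q − Q_b): 0.00, 52.40, 125.80, 198.20, 300.60, 219.00, 160.40, 116.80, 85.20, 61.60, 0.00 m³/s.
ΣQ_DR = 1320 m³/s.
With Δt = 2 h = 7200 s, V = ΣQ_DR · Δt = 1320 × 7200 = 9.50 × 10^6 m³.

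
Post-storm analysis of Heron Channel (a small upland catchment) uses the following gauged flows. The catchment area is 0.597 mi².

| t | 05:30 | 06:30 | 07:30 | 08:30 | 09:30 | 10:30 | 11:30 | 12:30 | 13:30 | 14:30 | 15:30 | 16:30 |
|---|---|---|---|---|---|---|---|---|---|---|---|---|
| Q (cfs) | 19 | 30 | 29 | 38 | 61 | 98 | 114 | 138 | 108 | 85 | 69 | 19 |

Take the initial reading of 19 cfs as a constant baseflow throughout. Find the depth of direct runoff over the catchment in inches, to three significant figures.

Direct runoff: 0.0, 11.0, 10.0, 19.0, 42.0, 79.0, 95.0, 119.0, 89.0, 66.0, 50.0, 0.0 cfs; ΣQ_DR = 580.0 cfs.
V = ΣQ_DR · Δt = 580.0 × 3600 s = 2.088 × 10^6 ft³.
Over A = 0.597 mi², depth = V / A = 1.51 in.

d ≈ 1.51 in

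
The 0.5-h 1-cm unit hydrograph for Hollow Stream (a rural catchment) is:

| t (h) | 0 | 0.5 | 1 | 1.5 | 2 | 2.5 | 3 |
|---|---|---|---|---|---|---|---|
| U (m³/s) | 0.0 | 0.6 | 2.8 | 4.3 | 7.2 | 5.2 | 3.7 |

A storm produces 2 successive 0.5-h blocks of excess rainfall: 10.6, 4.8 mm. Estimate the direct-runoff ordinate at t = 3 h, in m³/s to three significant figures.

By discrete convolution, Q_j = Σ (P_i / 10 mm) · U_{j−i}.
At t = 3 h (j=6): Q = (10.6/10)·3.7 + (4.8/10)·5.2 = 6.42 m³/s.

Q ≈ 6.42 m³/s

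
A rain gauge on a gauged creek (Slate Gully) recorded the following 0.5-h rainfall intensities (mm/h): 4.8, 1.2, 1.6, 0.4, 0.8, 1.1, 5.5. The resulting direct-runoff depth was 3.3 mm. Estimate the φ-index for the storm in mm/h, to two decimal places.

Only the 2 blocks with intensity above φ contribute runoff: 4.8, 5.5 mm/h.
Σ(I−φ)·Δt = d  ⇒  (4.8+5.5 − 2φ)·0.5 = 3.3
φ = (10.30 − 3.3/0.5) / 2 = 1.85 mm/h.

φ ≈ 1.85 mm/h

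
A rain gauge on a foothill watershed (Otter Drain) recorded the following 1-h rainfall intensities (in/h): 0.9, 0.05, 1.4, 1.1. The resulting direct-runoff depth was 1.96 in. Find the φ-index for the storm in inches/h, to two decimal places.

φ ≈ 0.48 in/h

Only the 3 blocks with intensity above φ contribute runoff: 0.9, 1.4, 1.1 in/h.
Σ(I−φ)·Δt = d  ⇒  (0.9+1.4+1.1 − 3φ)·1 = 1.96
φ = (3.400 − 1.96/1) / 3 = 0.48 in/h.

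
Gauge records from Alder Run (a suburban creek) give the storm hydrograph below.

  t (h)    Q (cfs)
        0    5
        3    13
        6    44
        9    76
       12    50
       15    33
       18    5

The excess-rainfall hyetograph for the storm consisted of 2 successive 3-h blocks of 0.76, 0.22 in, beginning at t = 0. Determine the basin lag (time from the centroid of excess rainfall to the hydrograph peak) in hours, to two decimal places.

Centroid of excess rainfall: t_c = Σ P_i·t̄_i / ΣP_i = 2.1735 h (block centres at 1.5, 4.5 h).
Hydrograph peak occurs at t = 9 h, so basin lag t_L = 9 − 2.1735 = 6.83 h.

t_L ≈ 6.83 h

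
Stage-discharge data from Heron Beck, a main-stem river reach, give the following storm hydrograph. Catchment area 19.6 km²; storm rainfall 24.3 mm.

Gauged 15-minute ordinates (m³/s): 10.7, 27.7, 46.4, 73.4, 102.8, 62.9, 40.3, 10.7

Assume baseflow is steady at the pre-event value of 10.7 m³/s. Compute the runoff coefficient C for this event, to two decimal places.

ΣQ_DR = 289.3 m³/s; V = ΣQ_DR·Δt = 2.604 × 10^5 m³.
Runoff depth d = V / A = 13.28 mm.
C = d / P = 13.28 / 24.3 = 0.55.

C ≈ 0.55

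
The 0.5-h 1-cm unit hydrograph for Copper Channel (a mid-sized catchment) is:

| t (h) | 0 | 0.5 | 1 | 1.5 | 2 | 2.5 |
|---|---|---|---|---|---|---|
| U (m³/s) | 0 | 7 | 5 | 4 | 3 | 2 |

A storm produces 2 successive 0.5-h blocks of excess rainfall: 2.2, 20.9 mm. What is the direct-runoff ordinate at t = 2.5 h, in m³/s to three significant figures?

Q ≈ 6.71 m³/s

By discrete convolution, Q_j = Σ (P_i / 10 mm) · U_{j−i}.
At t = 2.5 h (j=5): Q = (2.2/10)·2 + (20.9/10)·3 = 6.71 m³/s.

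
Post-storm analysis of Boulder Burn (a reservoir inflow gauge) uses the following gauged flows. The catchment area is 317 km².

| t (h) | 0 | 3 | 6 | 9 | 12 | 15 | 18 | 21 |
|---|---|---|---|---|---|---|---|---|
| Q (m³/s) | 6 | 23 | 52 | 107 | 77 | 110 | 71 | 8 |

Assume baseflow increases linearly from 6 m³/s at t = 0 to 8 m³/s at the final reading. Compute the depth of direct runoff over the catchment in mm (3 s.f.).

d ≈ 13.6 mm

Direct runoff: 0.00, 16.71, 45.43, 100.14, 69.86, 102.57, 63.29, 0.00 m³/s; ΣQ_DR = 398.0 m³/s.
V = ΣQ_DR · Δt = 398.0 × 10800 s = 4.298 × 10^6 m³.
Over A = 317 km², depth = V / A = 13.6 mm.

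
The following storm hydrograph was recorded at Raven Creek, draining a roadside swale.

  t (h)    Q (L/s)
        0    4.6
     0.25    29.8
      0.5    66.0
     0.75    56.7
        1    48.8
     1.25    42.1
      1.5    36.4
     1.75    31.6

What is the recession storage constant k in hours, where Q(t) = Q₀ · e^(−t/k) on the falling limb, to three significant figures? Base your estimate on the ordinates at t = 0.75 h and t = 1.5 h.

On the falling limb, Q drops from 56.7 to 36.4 L/s between t = 0.75 h and t = 1.5 h (Δt = 0.75 h).
k = −Δt / ln(Q₂/Q₁) = −0.75 / ln(36.4/56.7) = 1.69 h.

k ≈ 1.69 h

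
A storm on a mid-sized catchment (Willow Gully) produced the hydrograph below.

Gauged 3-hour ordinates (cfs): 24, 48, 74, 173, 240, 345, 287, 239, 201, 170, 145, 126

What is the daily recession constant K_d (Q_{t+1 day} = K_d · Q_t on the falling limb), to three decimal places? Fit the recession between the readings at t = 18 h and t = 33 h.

Between t = 18 h and t = 33 h the flow falls from 287 to 126 cfs over 5×3 h = 15 h.
Per-interval ratio K = (126/287)^(1/5) = 0.8482; K_d = K^(24/3) = 0.268.

K_d ≈ 0.268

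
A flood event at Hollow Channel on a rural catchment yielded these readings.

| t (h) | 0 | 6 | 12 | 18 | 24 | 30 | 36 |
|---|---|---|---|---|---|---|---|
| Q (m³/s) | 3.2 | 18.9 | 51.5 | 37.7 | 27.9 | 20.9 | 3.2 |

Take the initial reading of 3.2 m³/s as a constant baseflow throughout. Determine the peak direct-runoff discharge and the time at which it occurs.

Subtracting baseflow gives direct-runoff ordinates: 0.0, 15.7, 48.3, 34.5, 24.7, 17.7, 0.0 m³/s.
The maximum is 48.3 m³/s, occurring at the reading for t = 12 h.

Q_p = 48.3 m³/s at t = 12 h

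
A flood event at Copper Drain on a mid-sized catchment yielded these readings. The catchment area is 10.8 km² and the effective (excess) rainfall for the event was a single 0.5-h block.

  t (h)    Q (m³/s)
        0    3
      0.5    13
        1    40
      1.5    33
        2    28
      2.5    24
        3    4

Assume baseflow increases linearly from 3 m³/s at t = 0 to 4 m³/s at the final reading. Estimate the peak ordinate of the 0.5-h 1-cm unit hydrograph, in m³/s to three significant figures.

U_p ≈ 18.3 m³/s

Direct runoff: 0.00, 9.83, 36.67, 29.50, 24.33, 20.17, 0.00 m³/s; ΣQ_DR = 120.5 m³/s, peak = 36.67 m³/s.
Runoff depth d = ΣQ_DR·Δt / A = 120.5 × 1800 / (10.8 km²) = 20.08 mm.
The 1-cm UH is the DRH scaled by (10 mm)/d, so U_p = 36.67 × 10/20.08 = 18.3 m³/s.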